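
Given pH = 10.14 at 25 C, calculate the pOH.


pOH = 14 - pH
pOH = 14 - 10.14
pOH = 3.86

3.86


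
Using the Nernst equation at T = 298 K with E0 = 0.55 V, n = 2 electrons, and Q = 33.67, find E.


E = E0 - (RT/nF) * ln(Q)
E = 0.55 - (8.314 * 298 / (2 * 96485)) * ln(33.67)
E = 0.5048 V

0.5048 V


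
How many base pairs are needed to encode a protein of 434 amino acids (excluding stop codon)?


Each amino acid = 1 codon = 3 bp
bp = 434 * 3 = 1302 bp

1302 bp


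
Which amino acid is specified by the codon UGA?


Standard genetic code lookup.
Codon UGA -> Stop

Stop


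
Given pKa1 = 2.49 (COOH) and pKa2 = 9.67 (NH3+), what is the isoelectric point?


pI = (pKa1 + pKa2) / 2
pI = (2.49 + 9.67) / 2
pI = 6.08

6.08


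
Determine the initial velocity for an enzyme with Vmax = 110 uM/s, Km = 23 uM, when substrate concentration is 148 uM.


v = Vmax * [S] / (Km + [S])
v = 110 * 148 / (23 + 148)
v = 95.2047 uM/s

95.2047 uM/s


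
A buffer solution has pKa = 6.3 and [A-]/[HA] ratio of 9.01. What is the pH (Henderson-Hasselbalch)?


pH = pKa + log10([A-]/[HA])
pH = 6.3 + log10(9.01)
pH = 7.2547

7.2547


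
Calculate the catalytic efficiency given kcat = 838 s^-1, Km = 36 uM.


Catalytic efficiency = kcat / Km
= 838 / 36
= 23.2778 uM^-1*s^-1

23.2778 uM^-1*s^-1


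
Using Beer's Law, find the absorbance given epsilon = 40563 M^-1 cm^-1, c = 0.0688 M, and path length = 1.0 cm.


A = epsilon * c * l
A = 40563 * 0.0688 * 1.0
A = 2790.7344

2790.7344


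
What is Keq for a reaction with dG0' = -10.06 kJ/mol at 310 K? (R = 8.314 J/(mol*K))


Keq = exp(-dG0 * 1000 / (R * T))
Keq = exp(-(-10.06) * 1000 / (8.314 * 310))
Keq = 49.5632

49.5632


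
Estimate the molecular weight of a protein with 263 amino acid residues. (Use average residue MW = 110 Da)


MW = n_residues * 110 Da
MW = 263 * 110
MW = 28930 Da

28930 Da


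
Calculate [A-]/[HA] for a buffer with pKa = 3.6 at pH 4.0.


[A-]/[HA] = 10^(pH - pKa)
= 10^(4.0 - 3.6)
= 2.5119

2.5119


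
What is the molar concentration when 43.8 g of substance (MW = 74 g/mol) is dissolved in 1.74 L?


C = (mass / MW) / volume
C = (43.8 / 74) / 1.74
C = 0.3402 M

0.3402 M


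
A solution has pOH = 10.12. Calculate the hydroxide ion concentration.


[OH-] = 10^(-pOH)
[OH-] = 10^(-10.12)
[OH-] = 7.586e-11 M

7.586e-11 M


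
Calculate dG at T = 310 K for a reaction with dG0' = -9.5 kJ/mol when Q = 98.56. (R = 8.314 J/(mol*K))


dG = dG0' + RT * ln(Q) / 1000
dG = -9.5 + 8.314 * 310 * ln(98.56) / 1000
dG = 2.3317 kJ/mol

2.3317 kJ/mol


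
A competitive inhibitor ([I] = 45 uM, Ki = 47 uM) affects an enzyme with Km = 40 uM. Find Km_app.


Km_app = Km * (1 + [I]/Ki)
Km_app = 40 * (1 + 45/47)
Km_app = 78.2979 uM

78.2979 uM


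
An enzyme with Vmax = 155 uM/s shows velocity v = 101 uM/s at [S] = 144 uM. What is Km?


Km = [S] * (Vmax - v) / v
Km = 144 * (155 - 101) / 101
Km = 76.9901 uM

76.9901 uM


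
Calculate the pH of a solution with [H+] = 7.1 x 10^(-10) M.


pH = -log10([H+])
pH = -log10(7.1 x 10^(-10))
pH = 9.1487

9.1487


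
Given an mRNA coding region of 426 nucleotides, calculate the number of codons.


codons = nucleotides / 3
codons = 426 / 3 = 142

142


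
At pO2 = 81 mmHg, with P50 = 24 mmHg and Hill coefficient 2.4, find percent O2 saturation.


Y = pO2^n / (P50^n + pO2^n)
Y = 81^2.4 / (24^2.4 + 81^2.4)
Y = 94.88%

94.88%


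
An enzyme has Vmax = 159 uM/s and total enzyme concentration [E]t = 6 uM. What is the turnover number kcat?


kcat = Vmax / [E]t
kcat = 159 / 6
kcat = 26.5 s^-1

26.5 s^-1


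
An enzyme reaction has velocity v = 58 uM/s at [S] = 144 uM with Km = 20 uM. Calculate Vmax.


Vmax = v * (Km + [S]) / [S]
Vmax = 58 * (20 + 144) / 144
Vmax = 66.0556 uM/s

66.0556 uM/s


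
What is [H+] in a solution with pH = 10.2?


[H+] = 10^(-pH)
[H+] = 10^(-10.2)
[H+] = 6.310e-11 M

6.310e-11 M


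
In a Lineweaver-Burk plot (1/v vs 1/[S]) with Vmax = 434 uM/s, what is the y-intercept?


y-intercept = 1/Vmax
= 1/434
= 0.0023 s/uM

0.0023 s/uM


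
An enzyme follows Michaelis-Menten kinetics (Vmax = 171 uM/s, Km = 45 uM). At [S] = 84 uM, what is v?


v = Vmax * [S] / (Km + [S])
v = 171 * 84 / (45 + 84)
v = 111.3488 uM/s

111.3488 uM/s


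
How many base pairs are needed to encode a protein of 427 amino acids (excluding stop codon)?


Each amino acid = 1 codon = 3 bp
bp = 427 * 3 = 1281 bp

1281 bp


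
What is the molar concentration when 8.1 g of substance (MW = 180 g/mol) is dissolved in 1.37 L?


C = (mass / MW) / volume
C = (8.1 / 180) / 1.37
C = 0.0328 M

0.0328 M


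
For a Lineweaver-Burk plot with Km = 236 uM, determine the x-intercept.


x-intercept = -1/Km
= -1/236
= -0.0042 1/uM

-0.0042 1/uM


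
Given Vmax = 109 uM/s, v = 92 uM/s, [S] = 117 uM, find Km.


Km = [S] * (Vmax - v) / v
Km = 117 * (109 - 92) / 92
Km = 21.6196 uM

21.6196 uM


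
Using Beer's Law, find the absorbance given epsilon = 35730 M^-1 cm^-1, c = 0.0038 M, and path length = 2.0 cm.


A = epsilon * c * l
A = 35730 * 0.0038 * 2.0
A = 271.548

271.548


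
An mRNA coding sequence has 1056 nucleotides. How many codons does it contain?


codons = nucleotides / 3
codons = 1056 / 3 = 352

352


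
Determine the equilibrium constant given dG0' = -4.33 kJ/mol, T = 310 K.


Keq = exp(-dG0 * 1000 / (R * T))
Keq = exp(-(-4.33) * 1000 / (8.314 * 310))
Keq = 5.3657

5.3657


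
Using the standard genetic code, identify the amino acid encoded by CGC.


Standard genetic code lookup.
Codon CGC -> Arg

Arg


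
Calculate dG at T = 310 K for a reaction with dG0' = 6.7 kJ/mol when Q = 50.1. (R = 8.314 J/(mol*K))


dG = dG0' + RT * ln(Q) / 1000
dG = 6.7 + 8.314 * 310 * ln(50.1) / 1000
dG = 16.7878 kJ/mol

16.7878 kJ/mol


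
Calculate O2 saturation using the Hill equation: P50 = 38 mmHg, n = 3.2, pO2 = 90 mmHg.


Y = pO2^n / (P50^n + pO2^n)
Y = 90^3.2 / (38^3.2 + 90^3.2)
Y = 94.04%

94.04%


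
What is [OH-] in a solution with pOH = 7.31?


[OH-] = 10^(-pOH)
[OH-] = 10^(-7.31)
[OH-] = 4.898e-08 M

4.898e-08 M


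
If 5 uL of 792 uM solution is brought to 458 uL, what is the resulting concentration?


C2 = C1 * V1 / V2
C2 = 792 * 5 / 458
C2 = 8.6463 uM

8.6463 uM


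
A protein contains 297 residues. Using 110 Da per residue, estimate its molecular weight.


MW = n_residues * 110 Da
MW = 297 * 110
MW = 32670 Da

32670 Da


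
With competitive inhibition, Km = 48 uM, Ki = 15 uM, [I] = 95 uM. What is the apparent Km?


Km_app = Km * (1 + [I]/Ki)
Km_app = 48 * (1 + 95/15)
Km_app = 352.0 uM

352.0 uM


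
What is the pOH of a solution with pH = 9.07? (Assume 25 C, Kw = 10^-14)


pOH = 14 - pH
pOH = 14 - 9.07
pOH = 4.93

4.93


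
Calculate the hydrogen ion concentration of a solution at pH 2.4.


[H+] = 10^(-pH)
[H+] = 10^(-2.4)
[H+] = 0.004 M

0.004 M


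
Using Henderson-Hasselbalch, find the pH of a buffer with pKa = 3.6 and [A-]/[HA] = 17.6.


pH = pKa + log10([A-]/[HA])
pH = 3.6 + log10(17.6)
pH = 4.8455

4.8455


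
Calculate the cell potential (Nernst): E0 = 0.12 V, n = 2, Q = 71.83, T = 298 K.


E = E0 - (RT/nF) * ln(Q)
E = 0.12 - (8.314 * 298 / (2 * 96485)) * ln(71.83)
E = 0.0651 V

0.0651 V


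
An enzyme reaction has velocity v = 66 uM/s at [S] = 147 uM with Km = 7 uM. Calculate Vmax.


Vmax = v * (Km + [S]) / [S]
Vmax = 66 * (7 + 147) / 147
Vmax = 69.1429 uM/s

69.1429 uM/s


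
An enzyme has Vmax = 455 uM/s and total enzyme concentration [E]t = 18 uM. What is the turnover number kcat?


kcat = Vmax / [E]t
kcat = 455 / 18
kcat = 25.2778 s^-1

25.2778 s^-1


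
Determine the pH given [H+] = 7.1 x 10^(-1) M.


pH = -log10([H+])
pH = -log10(7.1 x 10^(-1))
pH = 0.1487

0.1487


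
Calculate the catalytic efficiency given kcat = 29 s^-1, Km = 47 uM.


Catalytic efficiency = kcat / Km
= 29 / 47
= 0.617 uM^-1*s^-1

0.617 uM^-1*s^-1


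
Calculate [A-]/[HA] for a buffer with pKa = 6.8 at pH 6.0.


[A-]/[HA] = 10^(pH - pKa)
= 10^(6.0 - 6.8)
= 0.1585

0.1585


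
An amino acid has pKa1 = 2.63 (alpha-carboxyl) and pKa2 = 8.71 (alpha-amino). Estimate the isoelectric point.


pI = (pKa1 + pKa2) / 2
pI = (2.63 + 8.71) / 2
pI = 5.67

5.67


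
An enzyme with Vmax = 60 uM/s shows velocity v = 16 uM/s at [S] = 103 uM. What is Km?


Km = [S] * (Vmax - v) / v
Km = 103 * (60 - 16) / 16
Km = 283.25 uM

283.25 uM


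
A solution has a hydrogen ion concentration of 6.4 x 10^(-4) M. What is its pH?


pH = -log10([H+])
pH = -log10(6.4 x 10^(-4))
pH = 3.1938

3.1938


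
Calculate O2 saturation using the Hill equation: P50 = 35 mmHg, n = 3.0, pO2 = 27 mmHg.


Y = pO2^n / (P50^n + pO2^n)
Y = 27^3.0 / (35^3.0 + 27^3.0)
Y = 31.46%

31.46%


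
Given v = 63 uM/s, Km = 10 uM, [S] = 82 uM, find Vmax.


Vmax = v * (Km + [S]) / [S]
Vmax = 63 * (10 + 82) / 82
Vmax = 70.6829 uM/s

70.6829 uM/s


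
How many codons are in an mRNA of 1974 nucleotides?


codons = nucleotides / 3
codons = 1974 / 3 = 658

658


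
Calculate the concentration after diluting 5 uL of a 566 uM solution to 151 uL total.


C2 = C1 * V1 / V2
C2 = 566 * 5 / 151
C2 = 18.7417 uM

18.7417 uM


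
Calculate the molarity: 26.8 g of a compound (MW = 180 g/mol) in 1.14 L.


C = (mass / MW) / volume
C = (26.8 / 180) / 1.14
C = 0.1306 M

0.1306 M


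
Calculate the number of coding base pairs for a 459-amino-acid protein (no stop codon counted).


Each amino acid = 1 codon = 3 bp
bp = 459 * 3 = 1377 bp

1377 bp


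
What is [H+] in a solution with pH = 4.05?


[H+] = 10^(-pH)
[H+] = 10^(-4.05)
[H+] = 8.913e-05 M

8.913e-05 M


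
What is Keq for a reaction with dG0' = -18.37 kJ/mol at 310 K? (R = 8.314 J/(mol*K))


Keq = exp(-dG0 * 1000 / (R * T))
Keq = exp(-(-18.37) * 1000 / (8.314 * 310))
Keq = 1245.7631

1245.7631


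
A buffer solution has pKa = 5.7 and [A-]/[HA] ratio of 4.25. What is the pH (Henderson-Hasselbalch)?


pH = pKa + log10([A-]/[HA])
pH = 5.7 + log10(4.25)
pH = 6.3284

6.3284


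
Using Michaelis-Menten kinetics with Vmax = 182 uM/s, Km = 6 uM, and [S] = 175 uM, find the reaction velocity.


v = Vmax * [S] / (Km + [S])
v = 182 * 175 / (6 + 175)
v = 175.9669 uM/s

175.9669 uM/s


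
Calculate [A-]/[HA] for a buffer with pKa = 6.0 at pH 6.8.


[A-]/[HA] = 10^(pH - pKa)
= 10^(6.8 - 6.0)
= 6.3096

6.3096


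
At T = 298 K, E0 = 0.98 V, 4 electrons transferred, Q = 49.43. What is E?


E = E0 - (RT/nF) * ln(Q)
E = 0.98 - (8.314 * 298 / (4 * 96485)) * ln(49.43)
E = 0.955 V

0.955 V


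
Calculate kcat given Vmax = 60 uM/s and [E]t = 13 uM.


kcat = Vmax / [E]t
kcat = 60 / 13
kcat = 4.6154 s^-1

4.6154 s^-1


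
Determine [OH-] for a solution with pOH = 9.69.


[OH-] = 10^(-pOH)
[OH-] = 10^(-9.69)
[OH-] = 2.042e-10 M

2.042e-10 M


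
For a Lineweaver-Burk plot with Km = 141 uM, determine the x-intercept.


x-intercept = -1/Km
= -1/141
= -0.0071 1/uM

-0.0071 1/uM


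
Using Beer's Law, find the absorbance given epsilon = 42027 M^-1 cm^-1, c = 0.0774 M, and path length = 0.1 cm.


A = epsilon * c * l
A = 42027 * 0.0774 * 0.1
A = 325.289

325.289


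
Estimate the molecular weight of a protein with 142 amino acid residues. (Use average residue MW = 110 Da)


MW = n_residues * 110 Da
MW = 142 * 110
MW = 15620 Da

15620 Da


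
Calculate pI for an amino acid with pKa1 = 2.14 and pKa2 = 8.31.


pI = (pKa1 + pKa2) / 2
pI = (2.14 + 8.31) / 2
pI = 5.225

5.225


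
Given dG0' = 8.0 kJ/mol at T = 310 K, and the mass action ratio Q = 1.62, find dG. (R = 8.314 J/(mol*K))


dG = dG0' + RT * ln(Q) / 1000
dG = 8.0 + 8.314 * 310 * ln(1.62) / 1000
dG = 9.2434 kJ/mol

9.2434 kJ/mol


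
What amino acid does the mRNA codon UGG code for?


Standard genetic code lookup.
Codon UGG -> Trp

Trp


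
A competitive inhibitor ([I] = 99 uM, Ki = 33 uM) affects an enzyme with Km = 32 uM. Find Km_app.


Km_app = Km * (1 + [I]/Ki)
Km_app = 32 * (1 + 99/33)
Km_app = 128.0 uM

128.0 uM


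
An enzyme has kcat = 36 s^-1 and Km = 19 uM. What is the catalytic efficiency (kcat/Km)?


Catalytic efficiency = kcat / Km
= 36 / 19
= 1.8947 uM^-1*s^-1

1.8947 uM^-1*s^-1


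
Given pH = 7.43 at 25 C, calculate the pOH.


pOH = 14 - pH
pOH = 14 - 7.43
pOH = 6.57

6.57


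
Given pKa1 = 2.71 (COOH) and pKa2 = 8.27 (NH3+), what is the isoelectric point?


pI = (pKa1 + pKa2) / 2
pI = (2.71 + 8.27) / 2
pI = 5.49

5.49


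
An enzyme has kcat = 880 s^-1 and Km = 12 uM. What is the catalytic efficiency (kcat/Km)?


Catalytic efficiency = kcat / Km
= 880 / 12
= 73.3333 uM^-1*s^-1

73.3333 uM^-1*s^-1


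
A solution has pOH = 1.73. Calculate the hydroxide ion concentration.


[OH-] = 10^(-pOH)
[OH-] = 10^(-1.73)
[OH-] = 0.0186 M

0.0186 M


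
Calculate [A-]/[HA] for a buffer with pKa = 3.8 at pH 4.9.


[A-]/[HA] = 10^(pH - pKa)
= 10^(4.9 - 3.8)
= 12.5893

12.5893


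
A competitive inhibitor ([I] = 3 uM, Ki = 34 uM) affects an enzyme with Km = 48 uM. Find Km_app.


Km_app = Km * (1 + [I]/Ki)
Km_app = 48 * (1 + 3/34)
Km_app = 52.2353 uM

52.2353 uM


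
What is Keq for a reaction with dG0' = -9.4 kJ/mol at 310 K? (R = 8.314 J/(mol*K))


Keq = exp(-dG0 * 1000 / (R * T))
Keq = exp(-(-9.4) * 1000 / (8.314 * 310))
Keq = 38.366

38.366


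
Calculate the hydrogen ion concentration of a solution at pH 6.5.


[H+] = 10^(-pH)
[H+] = 10^(-6.5)
[H+] = 3.162e-07 M

3.162e-07 M


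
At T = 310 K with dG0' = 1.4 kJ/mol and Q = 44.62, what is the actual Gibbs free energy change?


dG = dG0' + RT * ln(Q) / 1000
dG = 1.4 + 8.314 * 310 * ln(44.62) / 1000
dG = 11.1892 kJ/mol

11.1892 kJ/mol


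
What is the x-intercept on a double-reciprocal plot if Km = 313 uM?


x-intercept = -1/Km
= -1/313
= -0.0032 1/uM

-0.0032 1/uM


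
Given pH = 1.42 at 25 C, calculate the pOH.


pOH = 14 - pH
pOH = 14 - 1.42
pOH = 12.58

12.58


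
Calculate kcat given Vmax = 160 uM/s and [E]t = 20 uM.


kcat = Vmax / [E]t
kcat = 160 / 20
kcat = 8.0 s^-1

8.0 s^-1


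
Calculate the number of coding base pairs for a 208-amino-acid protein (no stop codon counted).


Each amino acid = 1 codon = 3 bp
bp = 208 * 3 = 624 bp

624 bp


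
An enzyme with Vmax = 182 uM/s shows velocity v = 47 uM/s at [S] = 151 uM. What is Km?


Km = [S] * (Vmax - v) / v
Km = 151 * (182 - 47) / 47
Km = 433.7234 uM

433.7234 uM


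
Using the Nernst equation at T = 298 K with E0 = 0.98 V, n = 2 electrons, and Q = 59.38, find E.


E = E0 - (RT/nF) * ln(Q)
E = 0.98 - (8.314 * 298 / (2 * 96485)) * ln(59.38)
E = 0.9276 V

0.9276 V


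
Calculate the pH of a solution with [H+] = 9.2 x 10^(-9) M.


pH = -log10([H+])
pH = -log10(9.2 x 10^(-9))
pH = 8.0362

8.0362


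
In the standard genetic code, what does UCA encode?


Standard genetic code lookup.
Codon UCA -> Ser

Ser


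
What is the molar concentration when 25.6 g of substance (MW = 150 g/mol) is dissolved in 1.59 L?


C = (mass / MW) / volume
C = (25.6 / 150) / 1.59
C = 0.1073 M

0.1073 M


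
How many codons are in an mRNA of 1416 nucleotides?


codons = nucleotides / 3
codons = 1416 / 3 = 472

472


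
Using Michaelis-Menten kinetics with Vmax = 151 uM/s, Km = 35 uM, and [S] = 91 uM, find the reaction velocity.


v = Vmax * [S] / (Km + [S])
v = 151 * 91 / (35 + 91)
v = 109.0556 uM/s

109.0556 uM/s


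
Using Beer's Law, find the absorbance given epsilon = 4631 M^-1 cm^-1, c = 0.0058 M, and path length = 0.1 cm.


A = epsilon * c * l
A = 4631 * 0.0058 * 0.1
A = 2.686

2.686


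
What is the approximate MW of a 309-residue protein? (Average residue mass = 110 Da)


MW = n_residues * 110 Da
MW = 309 * 110
MW = 33990 Da

33990 Da


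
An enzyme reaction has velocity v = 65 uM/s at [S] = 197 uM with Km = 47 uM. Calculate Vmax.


Vmax = v * (Km + [S]) / [S]
Vmax = 65 * (47 + 197) / 197
Vmax = 80.5076 uM/s

80.5076 uM/s


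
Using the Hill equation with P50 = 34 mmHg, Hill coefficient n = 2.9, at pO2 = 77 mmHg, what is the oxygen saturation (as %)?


Y = pO2^n / (P50^n + pO2^n)
Y = 77^2.9 / (34^2.9 + 77^2.9)
Y = 91.46%

91.46%


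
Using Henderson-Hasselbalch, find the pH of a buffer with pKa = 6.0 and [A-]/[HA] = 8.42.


pH = pKa + log10([A-]/[HA])
pH = 6.0 + log10(8.42)
pH = 6.9253

6.9253


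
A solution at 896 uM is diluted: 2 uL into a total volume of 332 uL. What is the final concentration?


C2 = C1 * V1 / V2
C2 = 896 * 2 / 332
C2 = 5.3976 uM

5.3976 uM


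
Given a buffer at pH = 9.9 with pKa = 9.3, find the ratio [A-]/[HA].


[A-]/[HA] = 10^(pH - pKa)
= 10^(9.9 - 9.3)
= 3.9811

3.9811


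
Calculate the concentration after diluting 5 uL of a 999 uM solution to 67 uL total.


C2 = C1 * V1 / V2
C2 = 999 * 5 / 67
C2 = 74.5522 uM

74.5522 uM


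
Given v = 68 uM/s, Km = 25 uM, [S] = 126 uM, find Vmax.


Vmax = v * (Km + [S]) / [S]
Vmax = 68 * (25 + 126) / 126
Vmax = 81.4921 uM/s

81.4921 uM/s


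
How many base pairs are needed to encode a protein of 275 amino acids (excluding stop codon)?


Each amino acid = 1 codon = 3 bp
bp = 275 * 3 = 825 bp

825 bp


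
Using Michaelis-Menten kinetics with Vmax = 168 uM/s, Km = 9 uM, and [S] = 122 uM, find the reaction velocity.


v = Vmax * [S] / (Km + [S])
v = 168 * 122 / (9 + 122)
v = 156.458 uM/s

156.458 uM/s


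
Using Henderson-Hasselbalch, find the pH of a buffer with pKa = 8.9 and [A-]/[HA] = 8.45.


pH = pKa + log10([A-]/[HA])
pH = 8.9 + log10(8.45)
pH = 9.8269

9.8269


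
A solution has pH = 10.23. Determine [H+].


[H+] = 10^(-pH)
[H+] = 10^(-10.23)
[H+] = 5.888e-11 M

5.888e-11 M


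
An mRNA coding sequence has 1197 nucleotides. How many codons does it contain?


codons = nucleotides / 3
codons = 1197 / 3 = 399

399


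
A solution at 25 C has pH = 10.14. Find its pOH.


pOH = 14 - pH
pOH = 14 - 10.14
pOH = 3.86

3.86


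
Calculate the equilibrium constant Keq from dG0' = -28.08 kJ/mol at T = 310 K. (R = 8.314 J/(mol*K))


Keq = exp(-dG0 * 1000 / (R * T))
Keq = exp(-(-28.08) * 1000 / (8.314 * 310))
Keq = 53903.6629

53903.6629


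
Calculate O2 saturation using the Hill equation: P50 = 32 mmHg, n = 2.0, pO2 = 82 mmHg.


Y = pO2^n / (P50^n + pO2^n)
Y = 82^2.0 / (32^2.0 + 82^2.0)
Y = 86.78%

86.78%


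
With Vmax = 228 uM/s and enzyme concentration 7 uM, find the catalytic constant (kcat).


kcat = Vmax / [E]t
kcat = 228 / 7
kcat = 32.5714 s^-1

32.5714 s^-1


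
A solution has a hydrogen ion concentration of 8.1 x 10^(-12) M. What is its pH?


pH = -log10([H+])
pH = -log10(8.1 x 10^(-12))
pH = 11.0915

11.0915


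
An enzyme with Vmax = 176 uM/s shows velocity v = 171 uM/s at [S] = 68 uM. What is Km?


Km = [S] * (Vmax - v) / v
Km = 68 * (176 - 171) / 171
Km = 1.9883 uM

1.9883 uM


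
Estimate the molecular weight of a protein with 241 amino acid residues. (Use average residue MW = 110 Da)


MW = n_residues * 110 Da
MW = 241 * 110
MW = 26510 Da

26510 Da


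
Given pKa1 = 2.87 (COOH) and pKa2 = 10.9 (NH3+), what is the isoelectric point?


pI = (pKa1 + pKa2) / 2
pI = (2.87 + 10.9) / 2
pI = 6.885

6.885


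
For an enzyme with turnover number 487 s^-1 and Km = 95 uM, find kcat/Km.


Catalytic efficiency = kcat / Km
= 487 / 95
= 5.1263 uM^-1*s^-1

5.1263 uM^-1*s^-1


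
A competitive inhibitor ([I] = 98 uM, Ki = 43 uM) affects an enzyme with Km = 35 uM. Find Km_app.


Km_app = Km * (1 + [I]/Ki)
Km_app = 35 * (1 + 98/43)
Km_app = 114.7674 uM

114.7674 uM


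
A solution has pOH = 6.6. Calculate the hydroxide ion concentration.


[OH-] = 10^(-pOH)
[OH-] = 10^(-6.6)
[OH-] = 2.512e-07 M

2.512e-07 M


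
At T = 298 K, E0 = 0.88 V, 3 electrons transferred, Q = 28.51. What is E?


E = E0 - (RT/nF) * ln(Q)
E = 0.88 - (8.314 * 298 / (3 * 96485)) * ln(28.51)
E = 0.8513 V

0.8513 V


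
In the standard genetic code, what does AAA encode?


Standard genetic code lookup.
Codon AAA -> Lys

Lys


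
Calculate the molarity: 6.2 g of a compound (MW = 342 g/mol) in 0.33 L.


C = (mass / MW) / volume
C = (6.2 / 342) / 0.33
C = 0.0549 M

0.0549 M


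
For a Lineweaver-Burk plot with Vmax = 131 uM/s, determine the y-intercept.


y-intercept = 1/Vmax
= 1/131
= 0.0076 s/uM

0.0076 s/uM


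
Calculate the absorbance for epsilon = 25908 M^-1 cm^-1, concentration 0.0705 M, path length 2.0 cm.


A = epsilon * c * l
A = 25908 * 0.0705 * 2.0
A = 3653.028

3653.028


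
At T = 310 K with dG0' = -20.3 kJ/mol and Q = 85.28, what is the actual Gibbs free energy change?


dG = dG0' + RT * ln(Q) / 1000
dG = -20.3 + 8.314 * 310 * ln(85.28) / 1000
dG = -8.8413 kJ/mol

-8.8413 kJ/mol


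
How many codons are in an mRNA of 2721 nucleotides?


codons = nucleotides / 3
codons = 2721 / 3 = 907

907


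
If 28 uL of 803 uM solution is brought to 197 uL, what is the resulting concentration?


C2 = C1 * V1 / V2
C2 = 803 * 28 / 197
C2 = 114.132 uM

114.132 uM


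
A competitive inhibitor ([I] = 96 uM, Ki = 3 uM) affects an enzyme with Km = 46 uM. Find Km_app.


Km_app = Km * (1 + [I]/Ki)
Km_app = 46 * (1 + 96/3)
Km_app = 1518.0 uM

1518.0 uM


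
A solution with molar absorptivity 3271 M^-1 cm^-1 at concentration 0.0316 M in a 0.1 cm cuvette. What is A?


A = epsilon * c * l
A = 3271 * 0.0316 * 0.1
A = 10.3364

10.3364


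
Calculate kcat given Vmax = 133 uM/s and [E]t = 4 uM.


kcat = Vmax / [E]t
kcat = 133 / 4
kcat = 33.25 s^-1

33.25 s^-1


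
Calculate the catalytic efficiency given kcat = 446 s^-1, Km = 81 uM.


Catalytic efficiency = kcat / Km
= 446 / 81
= 5.5062 uM^-1*s^-1

5.5062 uM^-1*s^-1


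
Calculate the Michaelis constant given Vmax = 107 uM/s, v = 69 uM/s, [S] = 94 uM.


Km = [S] * (Vmax - v) / v
Km = 94 * (107 - 69) / 69
Km = 51.7681 uM

51.7681 uM


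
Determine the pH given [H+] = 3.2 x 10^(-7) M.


pH = -log10([H+])
pH = -log10(3.2 x 10^(-7))
pH = 6.4949

6.4949


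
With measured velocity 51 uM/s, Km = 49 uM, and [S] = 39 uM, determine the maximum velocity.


Vmax = v * (Km + [S]) / [S]
Vmax = 51 * (49 + 39) / 39
Vmax = 115.0769 uM/s

115.0769 uM/s


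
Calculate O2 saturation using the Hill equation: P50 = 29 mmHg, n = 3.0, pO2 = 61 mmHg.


Y = pO2^n / (P50^n + pO2^n)
Y = 61^3.0 / (29^3.0 + 61^3.0)
Y = 90.3%

90.3%


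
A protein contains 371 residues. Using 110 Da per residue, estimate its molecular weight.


MW = n_residues * 110 Da
MW = 371 * 110
MW = 40810 Da

40810 Da


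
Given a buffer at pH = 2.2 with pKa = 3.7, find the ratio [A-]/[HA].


[A-]/[HA] = 10^(pH - pKa)
= 10^(2.2 - 3.7)
= 0.0316

0.0316


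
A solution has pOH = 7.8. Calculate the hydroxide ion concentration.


[OH-] = 10^(-pOH)
[OH-] = 10^(-7.8)
[OH-] = 1.585e-08 M

1.585e-08 M


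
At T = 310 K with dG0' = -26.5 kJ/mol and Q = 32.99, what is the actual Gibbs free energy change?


dG = dG0' + RT * ln(Q) / 1000
dG = -26.5 + 8.314 * 310 * ln(32.99) / 1000
dG = -17.4891 kJ/mol

-17.4891 kJ/mol


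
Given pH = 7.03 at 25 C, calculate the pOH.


pOH = 14 - pH
pOH = 14 - 7.03
pOH = 6.97

6.97


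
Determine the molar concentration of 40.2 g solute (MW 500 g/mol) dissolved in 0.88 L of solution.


C = (mass / MW) / volume
C = (40.2 / 500) / 0.88
C = 0.0914 M

0.0914 M


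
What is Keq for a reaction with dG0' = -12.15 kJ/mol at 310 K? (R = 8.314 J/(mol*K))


Keq = exp(-dG0 * 1000 / (R * T))
Keq = exp(-(-12.15) * 1000 / (8.314 * 310))
Keq = 111.5154

111.5154


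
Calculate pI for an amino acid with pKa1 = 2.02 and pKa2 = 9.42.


pI = (pKa1 + pKa2) / 2
pI = (2.02 + 9.42) / 2
pI = 5.72

5.72


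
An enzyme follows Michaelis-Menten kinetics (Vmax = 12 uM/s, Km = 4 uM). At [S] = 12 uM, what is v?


v = Vmax * [S] / (Km + [S])
v = 12 * 12 / (4 + 12)
v = 9.0 uM/s

9.0 uM/s


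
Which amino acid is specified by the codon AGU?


Standard genetic code lookup.
Codon AGU -> Ser

Ser


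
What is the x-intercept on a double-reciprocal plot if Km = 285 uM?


x-intercept = -1/Km
= -1/285
= -0.0035 1/uM

-0.0035 1/uM


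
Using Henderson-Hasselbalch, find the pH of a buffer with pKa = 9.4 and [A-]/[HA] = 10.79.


pH = pKa + log10([A-]/[HA])
pH = 9.4 + log10(10.79)
pH = 10.433

10.433


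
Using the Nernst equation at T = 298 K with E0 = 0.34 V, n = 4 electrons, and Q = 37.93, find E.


E = E0 - (RT/nF) * ln(Q)
E = 0.34 - (8.314 * 298 / (4 * 96485)) * ln(37.93)
E = 0.3167 V

0.3167 V


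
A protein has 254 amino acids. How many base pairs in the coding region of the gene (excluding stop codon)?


Each amino acid = 1 codon = 3 bp
bp = 254 * 3 = 762 bp

762 bp


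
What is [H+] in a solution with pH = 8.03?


[H+] = 10^(-pH)
[H+] = 10^(-8.03)
[H+] = 9.333e-09 M

9.333e-09 M


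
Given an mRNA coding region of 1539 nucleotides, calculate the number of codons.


codons = nucleotides / 3
codons = 1539 / 3 = 513

513


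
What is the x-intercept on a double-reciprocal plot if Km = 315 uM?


x-intercept = -1/Km
= -1/315
= -0.0032 1/uM

-0.0032 1/uM


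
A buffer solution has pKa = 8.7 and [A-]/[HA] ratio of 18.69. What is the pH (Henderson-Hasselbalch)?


pH = pKa + log10([A-]/[HA])
pH = 8.7 + log10(18.69)
pH = 9.9716

9.9716


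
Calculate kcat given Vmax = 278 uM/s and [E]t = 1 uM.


kcat = Vmax / [E]t
kcat = 278 / 1
kcat = 278.0 s^-1

278.0 s^-1


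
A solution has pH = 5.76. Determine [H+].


[H+] = 10^(-pH)
[H+] = 10^(-5.76)
[H+] = 1.738e-06 M

1.738e-06 M


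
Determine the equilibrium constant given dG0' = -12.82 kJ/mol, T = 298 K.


Keq = exp(-dG0 * 1000 / (R * T))
Keq = exp(-(-12.82) * 1000 / (8.314 * 298))
Keq = 176.6942

176.6942


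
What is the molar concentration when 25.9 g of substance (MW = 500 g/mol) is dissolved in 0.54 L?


C = (mass / MW) / volume
C = (25.9 / 500) / 0.54
C = 0.0959 M

0.0959 M


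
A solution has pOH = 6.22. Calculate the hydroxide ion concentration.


[OH-] = 10^(-pOH)
[OH-] = 10^(-6.22)
[OH-] = 6.026e-07 M

6.026e-07 M


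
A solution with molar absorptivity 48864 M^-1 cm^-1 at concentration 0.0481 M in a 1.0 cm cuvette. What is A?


A = epsilon * c * l
A = 48864 * 0.0481 * 1.0
A = 2350.3584

2350.3584


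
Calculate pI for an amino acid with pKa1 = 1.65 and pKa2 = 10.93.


pI = (pKa1 + pKa2) / 2
pI = (1.65 + 10.93) / 2
pI = 6.29

6.29


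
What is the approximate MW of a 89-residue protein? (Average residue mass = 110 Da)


MW = n_residues * 110 Da
MW = 89 * 110
MW = 9790 Da

9790 Da


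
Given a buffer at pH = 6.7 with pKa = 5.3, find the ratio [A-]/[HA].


[A-]/[HA] = 10^(pH - pKa)
= 10^(6.7 - 5.3)
= 25.1189

25.1189


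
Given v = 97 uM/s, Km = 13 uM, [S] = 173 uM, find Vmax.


Vmax = v * (Km + [S]) / [S]
Vmax = 97 * (13 + 173) / 173
Vmax = 104.289 uM/s

104.289 uM/s


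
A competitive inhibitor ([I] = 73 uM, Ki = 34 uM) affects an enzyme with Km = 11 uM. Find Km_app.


Km_app = Km * (1 + [I]/Ki)
Km_app = 11 * (1 + 73/34)
Km_app = 34.6176 uM

34.6176 uM


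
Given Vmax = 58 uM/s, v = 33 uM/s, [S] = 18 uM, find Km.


Km = [S] * (Vmax - v) / v
Km = 18 * (58 - 33) / 33
Km = 13.6364 uM

13.6364 uM


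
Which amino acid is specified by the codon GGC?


Standard genetic code lookup.
Codon GGC -> Gly

Gly


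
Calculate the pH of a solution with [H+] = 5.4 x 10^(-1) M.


pH = -log10([H+])
pH = -log10(5.4 x 10^(-1))
pH = 0.2676

0.2676


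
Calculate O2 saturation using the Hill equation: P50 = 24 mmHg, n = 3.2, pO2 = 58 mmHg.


Y = pO2^n / (P50^n + pO2^n)
Y = 58^3.2 / (24^3.2 + 58^3.2)
Y = 94.39%

94.39%


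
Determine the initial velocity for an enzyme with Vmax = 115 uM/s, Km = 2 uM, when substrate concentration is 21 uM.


v = Vmax * [S] / (Km + [S])
v = 115 * 21 / (2 + 21)
v = 105.0 uM/s

105.0 uM/s


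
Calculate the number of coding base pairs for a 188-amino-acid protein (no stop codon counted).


Each amino acid = 1 codon = 3 bp
bp = 188 * 3 = 564 bp

564 bp


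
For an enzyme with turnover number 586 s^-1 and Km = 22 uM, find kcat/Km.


Catalytic efficiency = kcat / Km
= 586 / 22
= 26.6364 uM^-1*s^-1

26.6364 uM^-1*s^-1


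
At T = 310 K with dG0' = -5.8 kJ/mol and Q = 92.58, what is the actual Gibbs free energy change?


dG = dG0' + RT * ln(Q) / 1000
dG = -5.8 + 8.314 * 310 * ln(92.58) / 1000
dG = 5.8704 kJ/mol

5.8704 kJ/mol


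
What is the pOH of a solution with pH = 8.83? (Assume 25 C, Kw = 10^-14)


pOH = 14 - pH
pOH = 14 - 8.83
pOH = 5.17

5.17


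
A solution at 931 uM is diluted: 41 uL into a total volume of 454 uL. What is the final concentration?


C2 = C1 * V1 / V2
C2 = 931 * 41 / 454
C2 = 84.0771 uM

84.0771 uM


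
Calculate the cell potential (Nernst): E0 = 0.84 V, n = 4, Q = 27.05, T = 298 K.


E = E0 - (RT/nF) * ln(Q)
E = 0.84 - (8.314 * 298 / (4 * 96485)) * ln(27.05)
E = 0.8188 V

0.8188 V


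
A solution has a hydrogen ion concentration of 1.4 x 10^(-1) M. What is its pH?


pH = -log10([H+])
pH = -log10(1.4 x 10^(-1))
pH = 0.8539

0.8539


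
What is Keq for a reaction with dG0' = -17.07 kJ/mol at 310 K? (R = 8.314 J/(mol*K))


Keq = exp(-dG0 * 1000 / (R * T))
Keq = exp(-(-17.07) * 1000 / (8.314 * 310))
Keq = 752.2792

752.2792


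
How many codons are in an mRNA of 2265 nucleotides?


codons = nucleotides / 3
codons = 2265 / 3 = 755

755


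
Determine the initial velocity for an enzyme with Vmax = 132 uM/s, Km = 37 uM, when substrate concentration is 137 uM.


v = Vmax * [S] / (Km + [S])
v = 132 * 137 / (37 + 137)
v = 103.931 uM/s

103.931 uM/s


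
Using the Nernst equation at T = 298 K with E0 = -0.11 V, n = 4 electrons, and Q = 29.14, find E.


E = E0 - (RT/nF) * ln(Q)
E = -0.11 - (8.314 * 298 / (4 * 96485)) * ln(29.14)
E = -0.1316 V

-0.1316 V


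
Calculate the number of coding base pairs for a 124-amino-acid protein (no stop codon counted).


Each amino acid = 1 codon = 3 bp
bp = 124 * 3 = 372 bp

372 bp


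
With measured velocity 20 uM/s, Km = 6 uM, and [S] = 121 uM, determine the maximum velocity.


Vmax = v * (Km + [S]) / [S]
Vmax = 20 * (6 + 121) / 121
Vmax = 20.9917 uM/s

20.9917 uM/s


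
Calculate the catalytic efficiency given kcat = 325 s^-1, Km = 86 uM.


Catalytic efficiency = kcat / Km
= 325 / 86
= 3.7791 uM^-1*s^-1

3.7791 uM^-1*s^-1


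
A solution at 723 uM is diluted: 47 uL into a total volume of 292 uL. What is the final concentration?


C2 = C1 * V1 / V2
C2 = 723 * 47 / 292
C2 = 116.3733 uM

116.3733 uM


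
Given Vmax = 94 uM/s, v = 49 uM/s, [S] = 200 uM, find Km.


Km = [S] * (Vmax - v) / v
Km = 200 * (94 - 49) / 49
Km = 183.6735 uM

183.6735 uM


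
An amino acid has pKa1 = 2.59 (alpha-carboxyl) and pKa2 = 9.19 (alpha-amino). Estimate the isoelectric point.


pI = (pKa1 + pKa2) / 2
pI = (2.59 + 9.19) / 2
pI = 5.89

5.89


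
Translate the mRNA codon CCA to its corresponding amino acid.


Standard genetic code lookup.
Codon CCA -> Pro

Pro


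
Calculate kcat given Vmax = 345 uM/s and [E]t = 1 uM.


kcat = Vmax / [E]t
kcat = 345 / 1
kcat = 345.0 s^-1

345.0 s^-1


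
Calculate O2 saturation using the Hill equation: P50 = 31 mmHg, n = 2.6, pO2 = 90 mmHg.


Y = pO2^n / (P50^n + pO2^n)
Y = 90^2.6 / (31^2.6 + 90^2.6)
Y = 94.11%

94.11%


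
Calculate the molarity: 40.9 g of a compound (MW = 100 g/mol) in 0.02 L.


C = (mass / MW) / volume
C = (40.9 / 100) / 0.02
C = 20.45 M

20.45 M


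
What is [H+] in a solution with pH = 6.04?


[H+] = 10^(-pH)
[H+] = 10^(-6.04)
[H+] = 9.120e-07 M

9.120e-07 M


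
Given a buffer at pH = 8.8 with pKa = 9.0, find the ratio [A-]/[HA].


[A-]/[HA] = 10^(pH - pKa)
= 10^(8.8 - 9.0)
= 0.631

0.631


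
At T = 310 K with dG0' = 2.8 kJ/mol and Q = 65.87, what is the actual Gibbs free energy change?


dG = dG0' + RT * ln(Q) / 1000
dG = 2.8 + 8.314 * 310 * ln(65.87) / 1000
dG = 13.5931 kJ/mol

13.5931 kJ/mol


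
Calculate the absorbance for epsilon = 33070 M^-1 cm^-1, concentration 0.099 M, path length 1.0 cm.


A = epsilon * c * l
A = 33070 * 0.099 * 1.0
A = 3273.93

3273.93


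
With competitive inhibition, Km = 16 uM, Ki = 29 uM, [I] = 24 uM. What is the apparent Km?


Km_app = Km * (1 + [I]/Ki)
Km_app = 16 * (1 + 24/29)
Km_app = 29.2414 uM

29.2414 uM


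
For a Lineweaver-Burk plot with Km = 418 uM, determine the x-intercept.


x-intercept = -1/Km
= -1/418
= -0.0024 1/uM

-0.0024 1/uM


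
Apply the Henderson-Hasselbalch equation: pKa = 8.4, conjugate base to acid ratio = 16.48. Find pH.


pH = pKa + log10([A-]/[HA])
pH = 8.4 + log10(16.48)
pH = 9.617

9.617


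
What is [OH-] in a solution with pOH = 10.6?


[OH-] = 10^(-pOH)
[OH-] = 10^(-10.6)
[OH-] = 2.512e-11 M

2.512e-11 M


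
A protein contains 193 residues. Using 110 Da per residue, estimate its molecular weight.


MW = n_residues * 110 Da
MW = 193 * 110
MW = 21230 Da

21230 Da


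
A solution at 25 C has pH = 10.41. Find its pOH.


pOH = 14 - pH
pOH = 14 - 10.41
pOH = 3.59

3.59


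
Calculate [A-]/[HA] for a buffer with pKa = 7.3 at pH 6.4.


[A-]/[HA] = 10^(pH - pKa)
= 10^(6.4 - 7.3)
= 0.1259

0.1259


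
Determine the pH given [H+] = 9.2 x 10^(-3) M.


pH = -log10([H+])
pH = -log10(9.2 x 10^(-3))
pH = 2.0362

2.0362


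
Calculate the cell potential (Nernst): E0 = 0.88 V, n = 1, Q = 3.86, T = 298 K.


E = E0 - (RT/nF) * ln(Q)
E = 0.88 - (8.314 * 298 / (1 * 96485)) * ln(3.86)
E = 0.8453 V

0.8453 V


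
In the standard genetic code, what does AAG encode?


Standard genetic code lookup.
Codon AAG -> Lys

Lys


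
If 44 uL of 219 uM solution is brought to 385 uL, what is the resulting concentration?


C2 = C1 * V1 / V2
C2 = 219 * 44 / 385
C2 = 25.0286 uM

25.0286 uM


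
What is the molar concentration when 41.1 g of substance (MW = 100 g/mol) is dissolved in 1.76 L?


C = (mass / MW) / volume
C = (41.1 / 100) / 1.76
C = 0.2335 M

0.2335 M


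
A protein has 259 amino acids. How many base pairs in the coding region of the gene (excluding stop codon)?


Each amino acid = 1 codon = 3 bp
bp = 259 * 3 = 777 bp

777 bp


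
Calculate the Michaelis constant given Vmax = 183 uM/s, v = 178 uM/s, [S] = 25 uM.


Km = [S] * (Vmax - v) / v
Km = 25 * (183 - 178) / 178
Km = 0.7022 uM

0.7022 uM


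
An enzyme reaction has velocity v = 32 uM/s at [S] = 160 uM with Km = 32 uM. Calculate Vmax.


Vmax = v * (Km + [S]) / [S]
Vmax = 32 * (32 + 160) / 160
Vmax = 38.4 uM/s

38.4 uM/s


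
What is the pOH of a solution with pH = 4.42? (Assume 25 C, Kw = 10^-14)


pOH = 14 - pH
pOH = 14 - 4.42
pOH = 9.58

9.58


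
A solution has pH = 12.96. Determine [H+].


[H+] = 10^(-pH)
[H+] = 10^(-12.96)
[H+] = 1.096e-13 M

1.096e-13 M


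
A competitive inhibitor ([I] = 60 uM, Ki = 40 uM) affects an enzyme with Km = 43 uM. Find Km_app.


Km_app = Km * (1 + [I]/Ki)
Km_app = 43 * (1 + 60/40)
Km_app = 107.5 uM

107.5 uM


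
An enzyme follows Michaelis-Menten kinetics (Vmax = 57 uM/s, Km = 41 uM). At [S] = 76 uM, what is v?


v = Vmax * [S] / (Km + [S])
v = 57 * 76 / (41 + 76)
v = 37.0256 uM/s

37.0256 uM/s


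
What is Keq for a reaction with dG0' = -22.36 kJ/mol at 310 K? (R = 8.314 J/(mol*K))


Keq = exp(-dG0 * 1000 / (R * T))
Keq = exp(-(-22.36) * 1000 / (8.314 * 310))
Keq = 5858.2798

5858.2798


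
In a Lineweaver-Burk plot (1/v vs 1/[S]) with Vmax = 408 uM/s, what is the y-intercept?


y-intercept = 1/Vmax
= 1/408
= 0.0025 s/uM

0.0025 s/uM


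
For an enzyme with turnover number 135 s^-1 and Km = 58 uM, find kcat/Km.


Catalytic efficiency = kcat / Km
= 135 / 58
= 2.3276 uM^-1*s^-1

2.3276 uM^-1*s^-1


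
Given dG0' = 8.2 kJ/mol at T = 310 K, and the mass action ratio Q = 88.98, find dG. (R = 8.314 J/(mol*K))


dG = dG0' + RT * ln(Q) / 1000
dG = 8.2 + 8.314 * 310 * ln(88.98) / 1000
dG = 19.7682 kJ/mol

19.7682 kJ/mol


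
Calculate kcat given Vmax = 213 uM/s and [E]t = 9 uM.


kcat = Vmax / [E]t
kcat = 213 / 9
kcat = 23.6667 s^-1

23.6667 s^-1


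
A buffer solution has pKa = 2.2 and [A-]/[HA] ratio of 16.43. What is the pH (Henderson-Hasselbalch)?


pH = pKa + log10([A-]/[HA])
pH = 2.2 + log10(16.43)
pH = 3.4156

3.4156


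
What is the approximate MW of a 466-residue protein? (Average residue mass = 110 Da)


MW = n_residues * 110 Da
MW = 466 * 110
MW = 51260 Da

51260 Da


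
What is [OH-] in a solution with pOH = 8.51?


[OH-] = 10^(-pOH)
[OH-] = 10^(-8.51)
[OH-] = 3.090e-09 M

3.090e-09 M


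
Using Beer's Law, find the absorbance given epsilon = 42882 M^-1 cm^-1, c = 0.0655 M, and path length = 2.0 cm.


A = epsilon * c * l
A = 42882 * 0.0655 * 2.0
A = 5617.542

5617.542


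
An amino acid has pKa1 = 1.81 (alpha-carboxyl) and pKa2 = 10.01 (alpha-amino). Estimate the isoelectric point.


pI = (pKa1 + pKa2) / 2
pI = (1.81 + 10.01) / 2
pI = 5.91

5.91


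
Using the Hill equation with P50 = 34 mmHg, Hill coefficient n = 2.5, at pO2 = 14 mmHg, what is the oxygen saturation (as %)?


Y = pO2^n / (P50^n + pO2^n)
Y = 14^2.5 / (34^2.5 + 14^2.5)
Y = 9.81%

9.81%


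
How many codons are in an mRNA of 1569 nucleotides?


codons = nucleotides / 3
codons = 1569 / 3 = 523

523


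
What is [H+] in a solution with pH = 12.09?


[H+] = 10^(-pH)
[H+] = 10^(-12.09)
[H+] = 8.128e-13 M

8.128e-13 M


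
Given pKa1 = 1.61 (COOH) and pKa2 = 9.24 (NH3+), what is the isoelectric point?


pI = (pKa1 + pKa2) / 2
pI = (1.61 + 9.24) / 2
pI = 5.425

5.425


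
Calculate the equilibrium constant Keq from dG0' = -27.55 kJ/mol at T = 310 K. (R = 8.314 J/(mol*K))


Keq = exp(-dG0 * 1000 / (R * T))
Keq = exp(-(-27.55) * 1000 / (8.314 * 310))
Keq = 43884.4508

43884.4508


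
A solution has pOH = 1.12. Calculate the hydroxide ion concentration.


[OH-] = 10^(-pOH)
[OH-] = 10^(-1.12)
[OH-] = 0.0759 M

0.0759 M


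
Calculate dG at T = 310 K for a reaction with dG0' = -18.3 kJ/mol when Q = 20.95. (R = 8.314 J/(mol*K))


dG = dG0' + RT * ln(Q) / 1000
dG = -18.3 + 8.314 * 310 * ln(20.95) / 1000
dG = -10.4594 kJ/mol

-10.4594 kJ/mol


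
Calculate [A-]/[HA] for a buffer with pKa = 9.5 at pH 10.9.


[A-]/[HA] = 10^(pH - pKa)
= 10^(10.9 - 9.5)
= 25.1189

25.1189


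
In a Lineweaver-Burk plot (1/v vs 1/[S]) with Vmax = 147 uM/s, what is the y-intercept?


y-intercept = 1/Vmax
= 1/147
= 0.0068 s/uM

0.0068 s/uM


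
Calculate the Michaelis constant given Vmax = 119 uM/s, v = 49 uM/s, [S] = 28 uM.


Km = [S] * (Vmax - v) / v
Km = 28 * (119 - 49) / 49
Km = 40.0 uM

40.0 uM


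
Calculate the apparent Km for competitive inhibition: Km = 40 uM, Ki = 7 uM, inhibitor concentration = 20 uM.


Km_app = Km * (1 + [I]/Ki)
Km_app = 40 * (1 + 20/7)
Km_app = 154.2857 uM

154.2857 uM


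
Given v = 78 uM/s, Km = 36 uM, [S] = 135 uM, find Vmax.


Vmax = v * (Km + [S]) / [S]
Vmax = 78 * (36 + 135) / 135
Vmax = 98.8 uM/s

98.8 uM/s


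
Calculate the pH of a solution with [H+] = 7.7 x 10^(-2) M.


pH = -log10([H+])
pH = -log10(7.7 x 10^(-2))
pH = 1.1135

1.1135


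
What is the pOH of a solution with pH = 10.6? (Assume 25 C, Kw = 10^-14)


pOH = 14 - pH
pOH = 14 - 10.6
pOH = 3.4

3.4


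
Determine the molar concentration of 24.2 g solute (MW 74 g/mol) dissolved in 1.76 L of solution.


C = (mass / MW) / volume
C = (24.2 / 74) / 1.76
C = 0.1858 M

0.1858 M
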